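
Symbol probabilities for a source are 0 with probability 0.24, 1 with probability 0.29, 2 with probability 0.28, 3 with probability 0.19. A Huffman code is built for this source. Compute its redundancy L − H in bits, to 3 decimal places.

0.019 bits

Entropy H = −Σ p log₂ p ≈ 1.9815 bits.
Huffman merges: 19/100+6/25→43/100; 7/25+29/100→57/100; 43/100+57/100→1. L = 2 ≈ 2.0000.
L − H = 2.0000 − 1.9815 = 0.019 bits.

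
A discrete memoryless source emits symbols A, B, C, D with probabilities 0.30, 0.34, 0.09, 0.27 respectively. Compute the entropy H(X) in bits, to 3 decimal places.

1.873 bits

H = −Σ pᵢ log₂ pᵢ.
−0.30·log₂(0.30) = 0.5211
−0.34·log₂(0.34) = 0.5292
−0.09·log₂(0.09) = 0.3127
−0.27·log₂(0.27) = 0.5100
Sum ≈ 1.8729 → 1.873 bits.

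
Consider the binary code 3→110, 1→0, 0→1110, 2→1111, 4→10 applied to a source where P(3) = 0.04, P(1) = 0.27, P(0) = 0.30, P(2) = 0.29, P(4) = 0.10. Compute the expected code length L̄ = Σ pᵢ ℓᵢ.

L̄ = Σ pᵢ·ℓᵢ = 0.04·3 + 0.27·1 + 0.30·4 + 0.29·4 + 0.10·2 = 2.95 bits/symbol.

2.95 bits/symbol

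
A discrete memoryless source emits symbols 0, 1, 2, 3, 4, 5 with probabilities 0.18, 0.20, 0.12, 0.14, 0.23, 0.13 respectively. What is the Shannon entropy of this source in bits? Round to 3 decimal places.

H = −Σ pᵢ log₂ pᵢ.
−0.18·log₂(0.18) = 0.4453
−0.20·log₂(0.20) = 0.4644
−0.12·log₂(0.12) = 0.3671
−0.14·log₂(0.14) = 0.3971
−0.23·log₂(0.23) = 0.4877
−0.13·log₂(0.13) = 0.3826
Sum ≈ 2.5442 → 2.544 bits.

2.544 bits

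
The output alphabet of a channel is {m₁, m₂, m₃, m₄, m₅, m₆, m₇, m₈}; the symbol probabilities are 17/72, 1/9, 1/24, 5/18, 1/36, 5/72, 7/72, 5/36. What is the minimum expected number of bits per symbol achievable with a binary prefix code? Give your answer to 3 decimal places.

Repeatedly combine the two least-probable nodes; the expected code length is the sum of the merged weights.
merge 1/36 + 1/24 → 5/72
merge 5/72 + 5/72 → 5/36
merge 7/72 + 1/9 → 5/24
merge 5/36 + 5/36 → 5/18
merge 5/24 + 17/72 → 4/9
merge 5/18 + 5/18 → 5/9
merge 4/9 + 5/9 → 1
L = 5/72 + 5/36 + 5/24 + 5/18 + 4/9 + 5/9 + 1 = 97/36 ≈ 2.694 bits/symbol.

2.694 bits/symbol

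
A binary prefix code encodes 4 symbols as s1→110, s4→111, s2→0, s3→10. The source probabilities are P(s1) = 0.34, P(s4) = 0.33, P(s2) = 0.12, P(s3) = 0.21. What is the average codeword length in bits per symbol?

2.55 bits/symbol

L̄ = Σ pᵢ·ℓᵢ = 0.34·3 + 0.33·3 + 0.12·1 + 0.21·2 = 2.55 bits/symbol.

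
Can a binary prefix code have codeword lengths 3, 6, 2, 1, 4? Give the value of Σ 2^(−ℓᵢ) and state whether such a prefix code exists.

0.953125; yes

With common denominator 2^6 = 64: Σ 2^(−ℓᵢ) = 8/64 + 1/64 + 16/64 + 32/64 + 4/64 = 61/64 = 0.953125.
Kraft's inequality requires Σ ≤ 1; here Σ = 0.953125 ≤ 1, so such a prefix code exists.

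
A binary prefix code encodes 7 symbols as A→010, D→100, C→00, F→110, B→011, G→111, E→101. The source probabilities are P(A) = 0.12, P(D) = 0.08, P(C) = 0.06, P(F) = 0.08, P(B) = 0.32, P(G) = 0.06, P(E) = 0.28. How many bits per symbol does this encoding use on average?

2.94 bits/symbol

L̄ = Σ pᵢ·ℓᵢ = 0.12·3 + 0.08·3 + 0.06·2 + 0.08·3 + 0.32·3 + 0.06·3 + 0.28·3 = 2.94 bits/symbol.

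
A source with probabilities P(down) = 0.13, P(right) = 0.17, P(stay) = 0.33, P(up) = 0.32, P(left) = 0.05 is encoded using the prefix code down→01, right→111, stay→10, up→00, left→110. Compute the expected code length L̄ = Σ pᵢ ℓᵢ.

2.22 bits/symbol

L̄ = Σ pᵢ·ℓᵢ = 0.13·2 + 0.17·3 + 0.33·2 + 0.32·2 + 0.05·3 = 2.22 bits/symbol.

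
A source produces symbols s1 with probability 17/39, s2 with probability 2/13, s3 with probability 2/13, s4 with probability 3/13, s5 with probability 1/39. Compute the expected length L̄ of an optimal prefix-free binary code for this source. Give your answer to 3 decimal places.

2.077 bits/symbol

Repeatedly combine the two least-probable nodes; the expected code length is the sum of the merged weights.
merge 1/39 + 2/13 → 7/39
merge 2/13 + 7/39 → 1/3
merge 3/13 + 1/3 → 22/39
merge 17/39 + 22/39 → 1
L = 7/39 + 1/3 + 22/39 + 1 = 27/13 ≈ 2.077 bits/symbol.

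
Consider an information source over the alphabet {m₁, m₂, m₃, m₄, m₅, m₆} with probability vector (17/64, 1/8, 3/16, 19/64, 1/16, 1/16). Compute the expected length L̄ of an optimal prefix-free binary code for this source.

2.375 bits/symbol

Repeatedly combine the two least-probable nodes; the expected code length is the sum of the merged weights.
merge 1/16 + 1/16 → 1/8
merge 1/8 + 1/8 → 1/4
merge 3/16 + 1/4 → 7/16
merge 17/64 + 19/64 → 9/16
merge 7/16 + 9/16 → 1
L = 1/8 + 1/4 + 7/16 + 9/16 + 1 = 19/8 = 2.375 bits/symbol.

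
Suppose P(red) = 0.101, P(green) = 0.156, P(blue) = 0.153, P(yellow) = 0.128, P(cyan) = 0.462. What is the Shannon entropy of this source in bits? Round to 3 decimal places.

H = −Σ pᵢ log₂ pᵢ.
−0.101·log₂(0.101) = 0.3341
−0.156·log₂(0.156) = 0.4181
−0.153·log₂(0.153) = 0.4144
−0.128·log₂(0.128) = 0.3796
−0.462·log₂(0.462) = 0.5147
Sum ≈ 2.0609 → 2.061 bits.

2.061 bits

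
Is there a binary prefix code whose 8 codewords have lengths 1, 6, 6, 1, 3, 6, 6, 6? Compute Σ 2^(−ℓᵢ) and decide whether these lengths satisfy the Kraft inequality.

With common denominator 2^6 = 64: Σ 2^(−ℓᵢ) = 32/64 + 1/64 + 1/64 + 32/64 + 8/64 + 1/64 + 1/64 + 1/64 = 77/64 = 1.203125.
Kraft's inequality requires Σ ≤ 1; here Σ = 1.203125 > 1, so no such prefix code exists.

1.203125; no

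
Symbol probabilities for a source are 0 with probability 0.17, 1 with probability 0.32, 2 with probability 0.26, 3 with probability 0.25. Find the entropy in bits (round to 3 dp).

1.966 bits

H = −Σ pᵢ log₂ pᵢ.
−0.17·log₂(0.17) = 0.4346
−0.32·log₂(0.32) = 0.5260
−0.26·log₂(0.26) = 0.5053
−0.25·log₂(0.25) = 0.5000
Sum ≈ 1.9659 → 1.966 bits.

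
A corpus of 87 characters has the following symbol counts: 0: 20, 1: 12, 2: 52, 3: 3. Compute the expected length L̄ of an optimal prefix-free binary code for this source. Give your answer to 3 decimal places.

Probabilities are the counts divided by 87.
Repeatedly combine the two least-probable nodes; the expected code length is the sum of the merged weights.
merge 1/29 + 4/29 → 5/29
merge 5/29 + 20/87 → 35/87
merge 35/87 + 52/87 → 1
L = 5/29 + 35/87 + 1 = 137/87 ≈ 1.575 bits/symbol.

1.575 bits/symbol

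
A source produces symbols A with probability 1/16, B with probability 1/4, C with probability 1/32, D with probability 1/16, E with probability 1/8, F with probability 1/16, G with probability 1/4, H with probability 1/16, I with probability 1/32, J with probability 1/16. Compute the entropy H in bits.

Each probability is a power of 1/2, so log₂(1/p) is an integer.
H = Σ p·log₂(1/p) = 1/16·4 + 1/4·2 + 1/32·5 + 1/16·4 + 1/8·3 + 1/16·4 + 1/4·2 + 1/16·4 + 1/32·5 + 1/16·4 = 2.9375 bits.

2.9375 bits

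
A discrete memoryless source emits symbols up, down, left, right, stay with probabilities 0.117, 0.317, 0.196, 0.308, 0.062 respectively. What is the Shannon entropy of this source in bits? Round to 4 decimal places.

2.1204 bits

H = −Σ pᵢ log₂ pᵢ.
−0.117·log₂(0.117) = 0.3622
−0.317·log₂(0.317) = 0.5254
−0.196·log₂(0.196) = 0.4608
−0.308·log₂(0.308) = 0.5233
−0.062·log₂(0.062) = 0.2487
Sum ≈ 2.1204 → 2.1204 bits.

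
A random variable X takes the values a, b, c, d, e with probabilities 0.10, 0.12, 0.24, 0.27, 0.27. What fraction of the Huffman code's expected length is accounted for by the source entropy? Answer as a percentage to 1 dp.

99.7%

Entropy H = −Σ p log₂ p ≈ 2.2134 bits.
Huffman merges: 1/10+3/25→11/50; 11/50+6/25→23/50; 27/100+27/100→27/50; 23/50+27/50→1. L = 111/50 ≈ 2.2200.
Efficiency = H/L = 2.2134/2.2200 = 99.7%.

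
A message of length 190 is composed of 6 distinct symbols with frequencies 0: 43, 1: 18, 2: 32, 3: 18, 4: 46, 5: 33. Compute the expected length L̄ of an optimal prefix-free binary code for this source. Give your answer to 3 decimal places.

2.532 bits/symbol

Probabilities are the counts divided by 190.
Repeatedly combine the two least-probable nodes; the expected code length is the sum of the merged weights.
merge 9/95 + 9/95 → 18/95
merge 16/95 + 33/190 → 13/38
merge 18/95 + 43/190 → 79/190
merge 23/95 + 13/38 → 111/190
merge 79/190 + 111/190 → 1
L = 18/95 + 13/38 + 79/190 + 111/190 + 1 = 481/190 ≈ 2.532 bits/symbol.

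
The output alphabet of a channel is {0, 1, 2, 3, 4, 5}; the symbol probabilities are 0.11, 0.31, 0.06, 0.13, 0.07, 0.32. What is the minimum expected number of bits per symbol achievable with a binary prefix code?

2.37 bits/symbol

Repeatedly combine the two least-probable nodes; the expected code length is the sum of the merged weights.
merge 3/50 + 7/100 → 13/100
merge 11/100 + 13/100 → 6/25
merge 13/100 + 6/25 → 37/100
merge 31/100 + 8/25 → 63/100
merge 37/100 + 63/100 → 1
L = 13/100 + 6/25 + 37/100 + 63/100 + 1 = 237/100 = 2.37 bits/symbol.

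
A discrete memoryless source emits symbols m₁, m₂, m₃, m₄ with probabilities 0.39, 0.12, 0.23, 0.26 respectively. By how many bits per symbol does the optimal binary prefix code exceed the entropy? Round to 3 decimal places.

Entropy H = −Σ p log₂ p ≈ 1.8898 bits.
Huffman merges: 3/25+23/100→7/20; 13/50+7/20→61/100; 39/100+61/100→1. L = 49/25 ≈ 1.9600.
L − H = 1.9600 − 1.8898 = 0.070 bits.

0.070 bits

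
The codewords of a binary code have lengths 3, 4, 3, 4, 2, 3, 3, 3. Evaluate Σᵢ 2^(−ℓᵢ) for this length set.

1

With common denominator 2^4 = 16: Σ 2^(−ℓᵢ) = 2/16 + 1/16 + 2/16 + 1/16 + 4/16 + 2/16 + 2/16 + 2/16 = 16/16 = 1.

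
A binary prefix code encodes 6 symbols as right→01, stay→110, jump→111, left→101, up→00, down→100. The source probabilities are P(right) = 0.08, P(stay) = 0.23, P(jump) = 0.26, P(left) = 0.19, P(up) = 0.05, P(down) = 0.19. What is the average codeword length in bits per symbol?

2.87 bits/symbol

L̄ = Σ pᵢ·ℓᵢ = 0.08·2 + 0.23·3 + 0.26·3 + 0.19·3 + 0.05·2 + 0.19·3 = 2.87 bits/symbol.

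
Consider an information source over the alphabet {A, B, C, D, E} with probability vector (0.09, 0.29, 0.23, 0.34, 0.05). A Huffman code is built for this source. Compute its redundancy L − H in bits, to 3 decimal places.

0.077 bits

Entropy H = −Σ p log₂ p ≈ 2.0635 bits.
Huffman merges: 1/20+9/100→7/50; 7/50+23/100→37/100; 29/100+17/50→63/100; 37/100+63/100→1. L = 107/50 ≈ 2.1400.
L − H = 2.1400 − 2.0635 = 0.077 bits.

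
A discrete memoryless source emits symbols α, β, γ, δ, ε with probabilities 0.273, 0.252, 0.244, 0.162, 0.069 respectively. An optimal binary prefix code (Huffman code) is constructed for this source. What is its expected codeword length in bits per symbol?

Repeatedly combine the two least-probable nodes; the expected code length is the sum of the merged weights.
merge 69/1000 + 81/500 → 231/1000
merge 231/1000 + 61/250 → 19/40
merge 63/250 + 273/1000 → 21/40
merge 19/40 + 21/40 → 1
L = 231/1000 + 19/40 + 21/40 + 1 = 2231/1000 = 2.231 bits/symbol.

2.231 bits/symbol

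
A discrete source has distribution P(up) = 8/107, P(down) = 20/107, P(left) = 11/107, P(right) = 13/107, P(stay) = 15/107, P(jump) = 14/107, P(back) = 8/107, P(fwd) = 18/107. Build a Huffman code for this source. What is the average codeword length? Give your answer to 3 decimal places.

Repeatedly combine the two least-probable nodes; the expected code length is the sum of the merged weights.
merge 8/107 + 8/107 → 16/107
merge 11/107 + 13/107 → 24/107
merge 14/107 + 15/107 → 29/107
merge 16/107 + 18/107 → 34/107
merge 20/107 + 24/107 → 44/107
merge 29/107 + 34/107 → 63/107
merge 44/107 + 63/107 → 1
L = 16/107 + 24/107 + 29/107 + 34/107 + 44/107 + 63/107 + 1 = 317/107 ≈ 2.963 bits/symbol.

2.963 bits/symbol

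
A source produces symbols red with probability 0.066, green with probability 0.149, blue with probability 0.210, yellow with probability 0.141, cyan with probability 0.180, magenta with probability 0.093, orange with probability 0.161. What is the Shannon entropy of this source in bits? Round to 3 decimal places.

2.728 bits

H = −Σ pᵢ log₂ pᵢ.
−0.066·log₂(0.066) = 0.2588
−0.149·log₂(0.149) = 0.4092
−0.210·log₂(0.210) = 0.4728
−0.141·log₂(0.141) = 0.3985
−0.180·log₂(0.180) = 0.4453
−0.093·log₂(0.093) = 0.3187
−0.161·log₂(0.161) = 0.4242
Sum ≈ 2.7276 → 2.728 bits.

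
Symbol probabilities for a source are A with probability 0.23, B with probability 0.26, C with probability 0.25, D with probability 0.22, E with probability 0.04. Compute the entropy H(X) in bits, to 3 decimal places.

2.159 bits

H = −Σ pᵢ log₂ pᵢ.
−0.23·log₂(0.23) = 0.4877
−0.26·log₂(0.26) = 0.5053
−0.25·log₂(0.25) = 0.5000
−0.22·log₂(0.22) = 0.4806
−0.04·log₂(0.04) = 0.1858
Sum ≈ 2.1593 → 2.159 bits.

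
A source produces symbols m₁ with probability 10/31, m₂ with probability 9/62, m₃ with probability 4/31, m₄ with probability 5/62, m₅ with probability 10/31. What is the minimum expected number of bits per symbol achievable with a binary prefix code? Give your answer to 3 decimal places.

Repeatedly combine the two least-probable nodes; the expected code length is the sum of the merged weights.
merge 5/62 + 4/31 → 13/62
merge 9/62 + 13/62 → 11/31
merge 10/31 + 10/31 → 20/31
merge 11/31 + 20/31 → 1
L = 13/62 + 11/31 + 20/31 + 1 = 137/62 ≈ 2.210 bits/symbol.

2.210 bits/symbol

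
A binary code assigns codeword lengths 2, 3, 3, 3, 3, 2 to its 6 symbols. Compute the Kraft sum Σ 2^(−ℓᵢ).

1

With common denominator 2^3 = 8: Σ 2^(−ℓᵢ) = 2/8 + 1/8 + 1/8 + 1/8 + 1/8 + 2/8 = 8/8 = 1.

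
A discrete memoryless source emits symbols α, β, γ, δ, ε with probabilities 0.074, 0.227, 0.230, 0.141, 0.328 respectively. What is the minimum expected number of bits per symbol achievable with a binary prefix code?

2.215 bits/symbol

Repeatedly combine the two least-probable nodes; the expected code length is the sum of the merged weights.
merge 37/500 + 141/1000 → 43/200
merge 43/200 + 227/1000 → 221/500
merge 23/100 + 41/125 → 279/500
merge 221/500 + 279/500 → 1
L = 43/200 + 221/500 + 279/500 + 1 = 443/200 = 2.215 bits/symbol.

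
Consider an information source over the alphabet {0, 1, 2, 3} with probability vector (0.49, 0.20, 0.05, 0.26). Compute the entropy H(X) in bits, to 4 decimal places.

H = −Σ pᵢ log₂ pᵢ.
−0.49·log₂(0.49) = 0.5043
−0.20·log₂(0.20) = 0.4644
−0.05·log₂(0.05) = 0.2161
−0.26·log₂(0.26) = 0.5053
Sum ≈ 1.6901 → 1.6901 bits.

1.6901 bits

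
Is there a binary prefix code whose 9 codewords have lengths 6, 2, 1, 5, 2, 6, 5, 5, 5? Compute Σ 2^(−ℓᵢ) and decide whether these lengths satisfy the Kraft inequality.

1.15625; no

With common denominator 2^6 = 64: Σ 2^(−ℓᵢ) = 1/64 + 16/64 + 32/64 + 2/64 + 16/64 + 1/64 + 2/64 + 2/64 + 2/64 = 74/64 = 1.15625.
Kraft's inequality requires Σ ≤ 1; here Σ = 1.15625 > 1, so no such prefix code exists.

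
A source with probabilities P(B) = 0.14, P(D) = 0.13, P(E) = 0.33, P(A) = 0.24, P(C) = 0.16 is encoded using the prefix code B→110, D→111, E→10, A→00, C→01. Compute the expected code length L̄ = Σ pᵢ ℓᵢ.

L̄ = Σ pᵢ·ℓᵢ = 0.14·3 + 0.13·3 + 0.33·2 + 0.24·2 + 0.16·2 = 2.27 bits/symbol.

2.27 bits/symbol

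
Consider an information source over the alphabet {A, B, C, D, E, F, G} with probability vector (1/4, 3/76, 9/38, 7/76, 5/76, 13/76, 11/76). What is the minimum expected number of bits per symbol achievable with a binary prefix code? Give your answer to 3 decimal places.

Repeatedly combine the two least-probable nodes; the expected code length is the sum of the merged weights.
merge 3/76 + 5/76 → 2/19
merge 7/76 + 2/19 → 15/76
merge 11/76 + 13/76 → 6/19
merge 15/76 + 9/38 → 33/76
merge 1/4 + 6/19 → 43/76
merge 33/76 + 43/76 → 1
L = 2/19 + 15/76 + 6/19 + 33/76 + 43/76 + 1 = 199/76 ≈ 2.618 bits/symbol.

2.618 bits/symbol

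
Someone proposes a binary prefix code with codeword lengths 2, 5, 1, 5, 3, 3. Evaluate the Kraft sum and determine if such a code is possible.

With common denominator 2^5 = 32: Σ 2^(−ℓᵢ) = 8/32 + 1/32 + 16/32 + 1/32 + 4/32 + 4/32 = 34/32 = 1.0625.
Kraft's inequality requires Σ ≤ 1; here Σ = 1.0625 > 1, so no such prefix code exists.

1.0625; no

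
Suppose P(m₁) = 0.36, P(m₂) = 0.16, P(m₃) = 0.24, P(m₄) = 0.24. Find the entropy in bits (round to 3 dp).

1.942 bits

H = −Σ pᵢ log₂ pᵢ.
−0.36·log₂(0.36) = 0.5306
−0.16·log₂(0.16) = 0.4230
−0.24·log₂(0.24) = 0.4941
−0.24·log₂(0.24) = 0.4941
Sum ≈ 1.9419 → 1.942 bits.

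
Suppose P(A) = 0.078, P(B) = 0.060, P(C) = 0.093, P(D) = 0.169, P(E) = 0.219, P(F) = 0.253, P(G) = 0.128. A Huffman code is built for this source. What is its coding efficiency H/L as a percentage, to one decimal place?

99.2%

Entropy H = −Σ p log₂ p ≈ 2.6438 bits.
Huffman merges: 3/50+39/500→69/500; 93/1000+16/125→221/1000; 69/500+169/1000→307/1000; 219/1000+221/1000→11/25; 253/1000+307/1000→14/25; 11/25+14/25→1. L = 1333/500 ≈ 2.6660.
Efficiency = H/L = 2.6438/2.6660 = 99.2%.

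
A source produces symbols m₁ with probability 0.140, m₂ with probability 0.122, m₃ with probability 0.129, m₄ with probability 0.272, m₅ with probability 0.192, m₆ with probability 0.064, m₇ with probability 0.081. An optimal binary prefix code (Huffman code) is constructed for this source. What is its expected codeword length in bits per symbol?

2.681 bits/symbol

Repeatedly combine the two least-probable nodes; the expected code length is the sum of the merged weights.
merge 8/125 + 81/1000 → 29/200
merge 61/500 + 129/1000 → 251/1000
merge 7/50 + 29/200 → 57/200
merge 24/125 + 251/1000 → 443/1000
merge 34/125 + 57/200 → 557/1000
merge 443/1000 + 557/1000 → 1
L = 29/200 + 251/1000 + 57/200 + 443/1000 + 557/1000 + 1 = 2681/1000 = 2.681 bits/symbol.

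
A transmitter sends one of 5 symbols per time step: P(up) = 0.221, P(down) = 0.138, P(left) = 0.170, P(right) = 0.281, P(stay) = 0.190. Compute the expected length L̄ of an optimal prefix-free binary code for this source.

Repeatedly combine the two least-probable nodes; the expected code length is the sum of the merged weights.
merge 69/500 + 17/100 → 77/250
merge 19/100 + 221/1000 → 411/1000
merge 281/1000 + 77/250 → 589/1000
merge 411/1000 + 589/1000 → 1
L = 77/250 + 411/1000 + 589/1000 + 1 = 577/250 = 2.308 bits/symbol.

2.308 bits/symbol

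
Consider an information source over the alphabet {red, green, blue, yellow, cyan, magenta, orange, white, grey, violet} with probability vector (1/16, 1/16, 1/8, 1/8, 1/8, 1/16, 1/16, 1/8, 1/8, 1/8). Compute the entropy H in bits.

3.25 bits

Each probability is a power of 1/2, so log₂(1/p) is an integer.
H = Σ p·log₂(1/p) = 1/16·4 + 1/16·4 + 1/8·3 + 1/8·3 + 1/8·3 + 1/16·4 + 1/16·4 + 1/8·3 + 1/8·3 + 1/8·3 = 3.25 bits.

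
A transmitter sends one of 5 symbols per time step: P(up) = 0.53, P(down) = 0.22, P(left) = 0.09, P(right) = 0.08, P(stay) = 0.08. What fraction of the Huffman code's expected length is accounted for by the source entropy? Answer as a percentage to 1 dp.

Entropy H = −Σ p log₂ p ≈ 1.8617 bits.
Huffman merges: 2/25+2/25→4/25; 9/100+4/25→1/4; 11/50+1/4→47/100; 47/100+53/100→1. L = 47/25 ≈ 1.8800.
Efficiency = H/L = 1.8617/1.8800 = 99.0%.

99.0%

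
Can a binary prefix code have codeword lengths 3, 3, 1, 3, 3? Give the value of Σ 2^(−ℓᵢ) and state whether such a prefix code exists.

1; yes

With common denominator 2^3 = 8: Σ 2^(−ℓᵢ) = 1/8 + 1/8 + 4/8 + 1/8 + 1/8 = 8/8 = 1.
Kraft's inequality requires Σ ≤ 1; here Σ = 1 ≤ 1, so such a prefix code exists.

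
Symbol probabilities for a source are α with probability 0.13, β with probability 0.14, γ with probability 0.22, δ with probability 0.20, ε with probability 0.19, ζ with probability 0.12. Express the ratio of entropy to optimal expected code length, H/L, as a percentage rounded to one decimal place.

Entropy H = −Σ p log₂ p ≈ 2.5470 bits.
Huffman merges: 3/25+13/100→1/4; 7/50+19/100→33/100; 1/5+11/50→21/50; 1/4+33/100→29/50; 21/50+29/50→1. L = 129/50 ≈ 2.5800.
Efficiency = H/L = 2.5470/2.5800 = 98.7%.

98.7%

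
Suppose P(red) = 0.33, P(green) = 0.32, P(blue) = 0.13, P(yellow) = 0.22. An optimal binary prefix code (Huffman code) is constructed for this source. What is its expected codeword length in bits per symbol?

Repeatedly combine the two least-probable nodes; the expected code length is the sum of the merged weights.
merge 13/100 + 11/50 → 7/20
merge 8/25 + 33/100 → 13/20
merge 7/20 + 13/20 → 1
L = 7/20 + 13/20 + 1 = 2 bits/symbol.

2 bits/symbol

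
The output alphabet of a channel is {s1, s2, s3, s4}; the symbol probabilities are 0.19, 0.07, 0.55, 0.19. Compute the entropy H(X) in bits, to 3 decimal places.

1.653 bits

H = −Σ pᵢ log₂ pᵢ.
−0.19·log₂(0.19) = 0.4552
−0.07·log₂(0.07) = 0.2686
−0.55·log₂(0.55) = 0.4744
−0.19·log₂(0.19) = 0.4552
Sum ≈ 1.6534 → 1.653 bits.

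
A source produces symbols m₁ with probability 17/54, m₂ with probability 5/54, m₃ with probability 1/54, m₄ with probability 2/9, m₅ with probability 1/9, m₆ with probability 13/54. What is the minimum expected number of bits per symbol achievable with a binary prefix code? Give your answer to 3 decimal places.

Repeatedly combine the two least-probable nodes; the expected code length is the sum of the merged weights.
merge 1/54 + 5/54 → 1/9
merge 1/9 + 1/9 → 2/9
merge 2/9 + 2/9 → 4/9
merge 13/54 + 17/54 → 5/9
merge 4/9 + 5/9 → 1
L = 1/9 + 2/9 + 4/9 + 5/9 + 1 = 7/3 ≈ 2.333 bits/symbol.

2.333 bits/symbol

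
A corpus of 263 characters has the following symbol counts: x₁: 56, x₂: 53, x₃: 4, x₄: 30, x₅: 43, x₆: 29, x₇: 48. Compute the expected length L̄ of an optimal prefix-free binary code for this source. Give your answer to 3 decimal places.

2.711 bits/symbol

Probabilities are the counts divided by 263.
Repeatedly combine the two least-probable nodes; the expected code length is the sum of the merged weights.
merge 4/263 + 29/263 → 33/263
merge 30/263 + 33/263 → 63/263
merge 43/263 + 48/263 → 91/263
merge 53/263 + 56/263 → 109/263
merge 63/263 + 91/263 → 154/263
merge 109/263 + 154/263 → 1
L = 33/263 + 63/263 + 91/263 + 109/263 + 154/263 + 1 = 713/263 ≈ 2.711 bits/symbol.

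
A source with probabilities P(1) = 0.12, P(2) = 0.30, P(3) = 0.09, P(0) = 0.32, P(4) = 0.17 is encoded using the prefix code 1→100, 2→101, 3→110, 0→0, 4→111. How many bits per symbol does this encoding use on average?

L̄ = Σ pᵢ·ℓᵢ = 0.12·3 + 0.30·3 + 0.09·3 + 0.32·1 + 0.17·3 = 2.36 bits/symbol.

2.36 bits/symbol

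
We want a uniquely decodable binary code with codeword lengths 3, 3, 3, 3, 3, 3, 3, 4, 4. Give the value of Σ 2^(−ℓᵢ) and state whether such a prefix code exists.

With common denominator 2^4 = 16: Σ 2^(−ℓᵢ) = 2/16 + 2/16 + 2/16 + 2/16 + 2/16 + 2/16 + 2/16 + 1/16 + 1/16 = 16/16 = 1.
Kraft's inequality requires Σ ≤ 1; here Σ = 1 ≤ 1, so such a prefix code exists.

1; yes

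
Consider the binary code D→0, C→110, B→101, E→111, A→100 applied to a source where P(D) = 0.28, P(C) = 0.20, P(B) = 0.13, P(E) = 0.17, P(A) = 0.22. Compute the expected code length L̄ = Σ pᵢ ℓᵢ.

L̄ = Σ pᵢ·ℓᵢ = 0.28·1 + 0.20·3 + 0.13·3 + 0.17·3 + 0.22·3 = 2.44 bits/symbol.

2.44 bits/symbol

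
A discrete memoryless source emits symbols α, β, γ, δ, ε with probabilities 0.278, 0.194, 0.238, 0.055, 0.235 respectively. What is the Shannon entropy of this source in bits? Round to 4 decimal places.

2.1864 bits

H = −Σ pᵢ log₂ pᵢ.
−0.278·log₂(0.278) = 0.5134
−0.194·log₂(0.194) = 0.4590
−0.238·log₂(0.238) = 0.4929
−0.055·log₂(0.055) = 0.2301
−0.235·log₂(0.235) = 0.4910
Sum ≈ 2.1864 → 2.1864 bits.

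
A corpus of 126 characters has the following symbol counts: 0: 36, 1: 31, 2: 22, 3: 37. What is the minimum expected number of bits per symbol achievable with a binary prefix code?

2 bits/symbol

Probabilities are the counts divided by 126.
Repeatedly combine the two least-probable nodes; the expected code length is the sum of the merged weights.
merge 11/63 + 31/126 → 53/126
merge 2/7 + 37/126 → 73/126
merge 53/126 + 73/126 → 1
L = 53/126 + 73/126 + 1 = 2 bits/symbol.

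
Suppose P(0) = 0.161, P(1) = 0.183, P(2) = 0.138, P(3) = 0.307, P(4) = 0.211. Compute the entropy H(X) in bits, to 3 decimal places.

H = −Σ pᵢ log₂ pᵢ.
−0.161·log₂(0.161) = 0.4242
−0.183·log₂(0.183) = 0.4484
−0.138·log₂(0.138) = 0.3943
−0.307·log₂(0.307) = 0.5230
−0.211·log₂(0.211) = 0.4736
Sum ≈ 2.2635 → 2.264 bits.

2.264 bits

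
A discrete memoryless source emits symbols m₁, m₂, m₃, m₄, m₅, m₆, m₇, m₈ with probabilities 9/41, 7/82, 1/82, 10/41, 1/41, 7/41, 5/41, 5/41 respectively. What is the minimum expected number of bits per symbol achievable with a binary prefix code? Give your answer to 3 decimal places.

Repeatedly combine the two least-probable nodes; the expected code length is the sum of the merged weights.
merge 1/82 + 1/41 → 3/82
merge 3/82 + 7/82 → 5/41
merge 5/41 + 5/41 → 10/41
merge 5/41 + 7/41 → 12/41
merge 9/41 + 10/41 → 19/41
merge 10/41 + 12/41 → 22/41
merge 19/41 + 22/41 → 1
L = 3/82 + 5/41 + 10/41 + 12/41 + 19/41 + 22/41 + 1 = 221/82 ≈ 2.695 bits/symbol.

2.695 bits/symbol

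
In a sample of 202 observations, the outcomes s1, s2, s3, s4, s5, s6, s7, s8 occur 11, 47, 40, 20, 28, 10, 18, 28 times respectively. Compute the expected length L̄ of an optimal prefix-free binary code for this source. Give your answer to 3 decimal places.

2.861 bits/symbol

Probabilities are the counts divided by 202.
Repeatedly combine the two least-probable nodes; the expected code length is the sum of the merged weights.
merge 5/101 + 11/202 → 21/202
merge 9/101 + 10/101 → 19/101
merge 21/202 + 14/101 → 49/202
merge 14/101 + 19/101 → 33/101
merge 20/101 + 47/202 → 87/202
merge 49/202 + 33/101 → 115/202
merge 87/202 + 115/202 → 1
L = 21/202 + 19/101 + 49/202 + 33/101 + 87/202 + 115/202 + 1 = 289/101 ≈ 2.861 bits/symbol.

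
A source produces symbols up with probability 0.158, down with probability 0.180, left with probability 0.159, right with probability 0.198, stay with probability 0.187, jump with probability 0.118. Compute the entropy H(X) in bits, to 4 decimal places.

2.5665 bits

H = −Σ pᵢ log₂ pᵢ.
−0.158·log₂(0.158) = 0.4206
−0.180·log₂(0.180) = 0.4453
−0.159·log₂(0.159) = 0.4218
−0.198·log₂(0.198) = 0.4626
−0.187·log₂(0.187) = 0.4523
−0.118·log₂(0.118) = 0.3638
Sum ≈ 2.5665 → 2.5665 bits.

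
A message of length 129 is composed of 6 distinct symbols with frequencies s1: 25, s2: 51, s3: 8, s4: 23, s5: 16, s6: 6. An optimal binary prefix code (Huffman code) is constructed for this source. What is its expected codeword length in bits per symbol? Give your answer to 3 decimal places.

2.318 bits/symbol

Probabilities are the counts divided by 129.
Repeatedly combine the two least-probable nodes; the expected code length is the sum of the merged weights.
merge 2/43 + 8/129 → 14/129
merge 14/129 + 16/129 → 10/43
merge 23/129 + 25/129 → 16/43
merge 10/43 + 16/43 → 26/43
merge 17/43 + 26/43 → 1
L = 14/129 + 10/43 + 16/43 + 26/43 + 1 = 299/129 ≈ 2.318 bits/symbol.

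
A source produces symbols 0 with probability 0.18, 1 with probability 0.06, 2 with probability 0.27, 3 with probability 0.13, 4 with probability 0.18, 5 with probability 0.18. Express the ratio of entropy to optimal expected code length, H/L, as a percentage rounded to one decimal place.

Entropy H = −Σ p log₂ p ≈ 2.4721 bits.
Huffman merges: 3/50+13/100→19/100; 9/50+9/50→9/25; 9/50+19/100→37/100; 27/100+9/25→63/100; 37/100+63/100→1. L = 51/20 ≈ 2.5500.
Efficiency = H/L = 2.4721/2.5500 = 96.9%.

96.9%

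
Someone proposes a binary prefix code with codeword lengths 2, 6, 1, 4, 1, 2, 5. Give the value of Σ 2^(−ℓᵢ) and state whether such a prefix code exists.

With common denominator 2^6 = 64: Σ 2^(−ℓᵢ) = 16/64 + 1/64 + 32/64 + 4/64 + 32/64 + 16/64 + 2/64 = 103/64 = 1.609375.
Kraft's inequality requires Σ ≤ 1; here Σ = 1.609375 > 1, so no such prefix code exists.

1.609375; no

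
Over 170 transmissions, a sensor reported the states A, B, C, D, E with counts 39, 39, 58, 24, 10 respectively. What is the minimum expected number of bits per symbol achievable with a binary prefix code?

Probabilities are the counts divided by 170.
Repeatedly combine the two least-probable nodes; the expected code length is the sum of the merged weights.
merge 1/17 + 12/85 → 1/5
merge 1/5 + 39/170 → 73/170
merge 39/170 + 29/85 → 97/170
merge 73/170 + 97/170 → 1
L = 1/5 + 73/170 + 97/170 + 1 = 11/5 = 2.2 bits/symbol.

2.2 bits/symbol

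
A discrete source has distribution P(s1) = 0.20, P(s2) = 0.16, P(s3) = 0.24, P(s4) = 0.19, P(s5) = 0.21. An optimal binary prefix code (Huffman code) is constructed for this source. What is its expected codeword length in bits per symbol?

Repeatedly combine the two least-probable nodes; the expected code length is the sum of the merged weights.
merge 4/25 + 19/100 → 7/20
merge 1/5 + 21/100 → 41/100
merge 6/25 + 7/20 → 59/100
merge 41/100 + 59/100 → 1
L = 7/20 + 41/100 + 59/100 + 1 = 47/20 = 2.35 bits/symbol.

2.35 bits/symbol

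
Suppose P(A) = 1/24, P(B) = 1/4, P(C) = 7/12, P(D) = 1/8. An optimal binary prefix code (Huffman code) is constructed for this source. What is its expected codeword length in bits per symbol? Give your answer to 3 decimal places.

Repeatedly combine the two least-probable nodes; the expected code length is the sum of the merged weights.
merge 1/24 + 1/8 → 1/6
merge 1/6 + 1/4 → 5/12
merge 5/12 + 7/12 → 1
L = 1/6 + 5/12 + 1 = 19/12 ≈ 1.583 bits/symbol.

1.583 bits/symbol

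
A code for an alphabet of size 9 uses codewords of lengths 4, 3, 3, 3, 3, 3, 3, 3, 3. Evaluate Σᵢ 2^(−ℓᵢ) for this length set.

With common denominator 2^4 = 16: Σ 2^(−ℓᵢ) = 1/16 + 2/16 + 2/16 + 2/16 + 2/16 + 2/16 + 2/16 + 2/16 + 2/16 = 17/16 = 1.0625.

1.0625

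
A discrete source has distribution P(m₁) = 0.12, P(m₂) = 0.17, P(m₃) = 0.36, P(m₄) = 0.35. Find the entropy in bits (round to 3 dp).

H = −Σ pᵢ log₂ pᵢ.
−0.12·log₂(0.12) = 0.3671
−0.17·log₂(0.17) = 0.4346
−0.36·log₂(0.36) = 0.5306
−0.35·log₂(0.35) = 0.5301
Sum ≈ 1.8624 → 1.862 bits.

1.862 bits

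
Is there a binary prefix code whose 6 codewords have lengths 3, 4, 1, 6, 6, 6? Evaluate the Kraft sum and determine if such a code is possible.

With common denominator 2^6 = 64: Σ 2^(−ℓᵢ) = 8/64 + 4/64 + 32/64 + 1/64 + 1/64 + 1/64 = 47/64 = 0.734375.
Kraft's inequality requires Σ ≤ 1; here Σ = 0.734375 ≤ 1, so such a prefix code exists.

0.734375; yes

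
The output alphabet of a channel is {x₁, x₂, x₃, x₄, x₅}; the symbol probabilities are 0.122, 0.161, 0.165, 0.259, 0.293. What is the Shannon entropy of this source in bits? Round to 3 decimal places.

H = −Σ pᵢ log₂ pᵢ.
−0.122·log₂(0.122) = 0.3703
−0.161·log₂(0.161) = 0.4242
−0.165·log₂(0.165) = 0.4289
−0.259·log₂(0.259) = 0.5048
−0.293·log₂(0.293) = 0.5189
Sum ≈ 2.2471 → 2.247 bits.

2.247 bits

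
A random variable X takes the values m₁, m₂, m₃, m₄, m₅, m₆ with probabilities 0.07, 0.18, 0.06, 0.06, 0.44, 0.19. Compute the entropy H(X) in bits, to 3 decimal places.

H = −Σ pᵢ log₂ pᵢ.
−0.07·log₂(0.07) = 0.2686
−0.18·log₂(0.18) = 0.4453
−0.06·log₂(0.06) = 0.2435
−0.06·log₂(0.06) = 0.2435
−0.44·log₂(0.44) = 0.5211
−0.19·log₂(0.19) = 0.4552
Sum ≈ 2.1773 → 2.177 bits.

2.177 bits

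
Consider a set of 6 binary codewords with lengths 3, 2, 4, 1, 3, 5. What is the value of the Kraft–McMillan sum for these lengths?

With common denominator 2^5 = 32: Σ 2^(−ℓᵢ) = 4/32 + 8/32 + 2/32 + 16/32 + 4/32 + 1/32 = 35/32 = 1.09375.

1.09375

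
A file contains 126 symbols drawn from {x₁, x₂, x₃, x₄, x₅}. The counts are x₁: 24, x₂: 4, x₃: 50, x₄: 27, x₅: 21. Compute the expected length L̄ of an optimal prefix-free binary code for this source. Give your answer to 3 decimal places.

2.190 bits/symbol

Probabilities are the counts divided by 126.
Repeatedly combine the two least-probable nodes; the expected code length is the sum of the merged weights.
merge 2/63 + 1/6 → 25/126
merge 4/21 + 25/126 → 7/18
merge 3/14 + 7/18 → 38/63
merge 25/63 + 38/63 → 1
L = 25/126 + 7/18 + 38/63 + 1 = 46/21 ≈ 2.190 bits/symbol.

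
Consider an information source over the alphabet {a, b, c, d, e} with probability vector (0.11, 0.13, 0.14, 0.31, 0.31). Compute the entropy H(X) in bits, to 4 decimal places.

2.1776 bits

H = −Σ pᵢ log₂ pᵢ.
−0.11·log₂(0.11) = 0.3503
−0.13·log₂(0.13) = 0.3826
−0.14·log₂(0.14) = 0.3971
−0.31·log₂(0.31) = 0.5238
−0.31·log₂(0.31) = 0.5238
Sum ≈ 2.1776 → 2.1776 bits.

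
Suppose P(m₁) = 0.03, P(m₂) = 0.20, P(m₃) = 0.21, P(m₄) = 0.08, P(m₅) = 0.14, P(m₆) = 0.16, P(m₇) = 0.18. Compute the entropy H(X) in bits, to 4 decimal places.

2.6459 bits

H = −Σ pᵢ log₂ pᵢ.
−0.03·log₂(0.03) = 0.1518
−0.20·log₂(0.20) = 0.4644
−0.21·log₂(0.21) = 0.4728
−0.08·log₂(0.08) = 0.2915
−0.14·log₂(0.14) = 0.3971
−0.16·log₂(0.16) = 0.4230
−0.18·log₂(0.18) = 0.4453
Sum ≈ 2.6459 → 2.6459 bits.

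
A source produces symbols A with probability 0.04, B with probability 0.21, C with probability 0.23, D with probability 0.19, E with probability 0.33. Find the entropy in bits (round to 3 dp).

H = −Σ pᵢ log₂ pᵢ.
−0.04·log₂(0.04) = 0.1858
−0.21·log₂(0.21) = 0.4728
−0.23·log₂(0.23) = 0.4877
−0.19·log₂(0.19) = 0.4552
−0.33·log₂(0.33) = 0.5278
Sum ≈ 2.1293 → 2.129 bits.

2.129 bits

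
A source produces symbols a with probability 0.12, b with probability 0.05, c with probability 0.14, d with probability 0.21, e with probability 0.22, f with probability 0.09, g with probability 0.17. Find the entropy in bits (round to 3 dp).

H = −Σ pᵢ log₂ pᵢ.
−0.12·log₂(0.12) = 0.3671
−0.05·log₂(0.05) = 0.2161
−0.14·log₂(0.14) = 0.3971
−0.21·log₂(0.21) = 0.4728
−0.22·log₂(0.22) = 0.4806
−0.09·log₂(0.09) = 0.3127
−0.17·log₂(0.17) = 0.4346
Sum ≈ 2.6809 → 2.681 bits.

2.681 bits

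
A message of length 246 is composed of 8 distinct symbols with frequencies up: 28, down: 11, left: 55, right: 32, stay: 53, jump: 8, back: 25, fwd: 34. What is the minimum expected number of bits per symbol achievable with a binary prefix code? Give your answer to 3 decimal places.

Probabilities are the counts divided by 246.
Repeatedly combine the two least-probable nodes; the expected code length is the sum of the merged weights.
merge 4/123 + 11/246 → 19/246
merge 19/246 + 25/246 → 22/123
merge 14/123 + 16/123 → 10/41
merge 17/123 + 22/123 → 13/41
merge 53/246 + 55/246 → 18/41
merge 10/41 + 13/41 → 23/41
merge 18/41 + 23/41 → 1
L = 19/246 + 22/123 + 10/41 + 13/41 + 18/41 + 23/41 + 1 = 231/82 ≈ 2.817 bits/symbol.

2.817 bits/symbol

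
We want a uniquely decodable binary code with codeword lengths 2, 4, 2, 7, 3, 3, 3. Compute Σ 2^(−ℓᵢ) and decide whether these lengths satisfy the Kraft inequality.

0.9453125; yes

With common denominator 2^7 = 128: Σ 2^(−ℓᵢ) = 32/128 + 8/128 + 32/128 + 1/128 + 16/128 + 16/128 + 16/128 = 121/128 = 0.9453125.
Kraft's inequality requires Σ ≤ 1; here Σ = 0.9453125 ≤ 1, so such a prefix code exists.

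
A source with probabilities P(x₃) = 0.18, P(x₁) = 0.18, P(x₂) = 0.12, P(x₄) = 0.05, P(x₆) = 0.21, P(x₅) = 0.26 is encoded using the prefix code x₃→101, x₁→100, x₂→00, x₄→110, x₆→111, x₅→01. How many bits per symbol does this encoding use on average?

2.62 bits/symbol

L̄ = Σ pᵢ·ℓᵢ = 0.18·3 + 0.18·3 + 0.12·2 + 0.05·3 + 0.21·3 + 0.26·2 = 2.62 bits/symbol.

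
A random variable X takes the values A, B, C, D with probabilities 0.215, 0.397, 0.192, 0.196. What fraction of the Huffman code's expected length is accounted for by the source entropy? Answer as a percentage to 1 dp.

96.6%

Entropy H = −Σ p log₂ p ≈ 1.9238 bits.
Huffman merges: 24/125+49/250→97/250; 43/200+97/250→603/1000; 397/1000+603/1000→1. L = 1991/1000 ≈ 1.9910.
Efficiency = H/L = 1.9238/1.9910 = 96.6%.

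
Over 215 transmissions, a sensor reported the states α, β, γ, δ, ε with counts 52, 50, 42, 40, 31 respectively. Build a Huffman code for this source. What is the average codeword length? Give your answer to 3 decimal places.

2.330 bits/symbol

Probabilities are the counts divided by 215.
Repeatedly combine the two least-probable nodes; the expected code length is the sum of the merged weights.
merge 31/215 + 8/43 → 71/215
merge 42/215 + 10/43 → 92/215
merge 52/215 + 71/215 → 123/215
merge 92/215 + 123/215 → 1
L = 71/215 + 92/215 + 123/215 + 1 = 501/215 ≈ 2.330 bits/symbol.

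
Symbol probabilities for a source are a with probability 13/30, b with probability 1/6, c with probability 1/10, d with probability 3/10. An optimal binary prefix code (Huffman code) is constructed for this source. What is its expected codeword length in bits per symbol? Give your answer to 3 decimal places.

Repeatedly combine the two least-probable nodes; the expected code length is the sum of the merged weights.
merge 1/10 + 1/6 → 4/15
merge 4/15 + 3/10 → 17/30
merge 13/30 + 17/30 → 1
L = 4/15 + 17/30 + 1 = 11/6 ≈ 1.833 bits/symbol.

1.833 bits/symbol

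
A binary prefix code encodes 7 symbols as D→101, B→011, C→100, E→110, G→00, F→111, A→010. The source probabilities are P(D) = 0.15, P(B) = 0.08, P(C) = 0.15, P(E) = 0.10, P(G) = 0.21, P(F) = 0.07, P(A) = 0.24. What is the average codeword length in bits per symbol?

2.79 bits/symbol

L̄ = Σ pᵢ·ℓᵢ = 0.15·3 + 0.08·3 + 0.15·3 + 0.10·3 + 0.21·2 + 0.07·3 + 0.24·3 = 2.79 bits/symbol.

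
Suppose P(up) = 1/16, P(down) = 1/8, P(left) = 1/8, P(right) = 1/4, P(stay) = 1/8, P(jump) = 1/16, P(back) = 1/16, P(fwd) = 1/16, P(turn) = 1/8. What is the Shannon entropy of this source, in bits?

3 bits

Each probability is a power of 1/2, so log₂(1/p) is an integer.
H = Σ p·log₂(1/p) = 1/16·4 + 1/8·3 + 1/8·3 + 1/4·2 + 1/8·3 + 1/16·4 + 1/16·4 + 1/16·4 + 1/8·3 = 3 bits.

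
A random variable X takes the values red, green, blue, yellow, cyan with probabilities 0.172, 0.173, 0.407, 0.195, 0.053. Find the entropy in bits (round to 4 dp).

2.0870 bits

H = −Σ pᵢ log₂ pᵢ.
−0.172·log₂(0.172) = 0.4368
−0.173·log₂(0.173) = 0.4379
−0.407·log₂(0.407) = 0.5278
−0.195·log₂(0.195) = 0.4599
−0.053·log₂(0.053) = 0.2246
Sum ≈ 2.0870 → 2.0870 bits.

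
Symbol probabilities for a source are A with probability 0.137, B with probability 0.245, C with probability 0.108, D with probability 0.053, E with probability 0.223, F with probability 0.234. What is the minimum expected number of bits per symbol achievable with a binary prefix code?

Repeatedly combine the two least-probable nodes; the expected code length is the sum of the merged weights.
merge 53/1000 + 27/250 → 161/1000
merge 137/1000 + 161/1000 → 149/500
merge 223/1000 + 117/500 → 457/1000
merge 49/200 + 149/500 → 543/1000
merge 457/1000 + 543/1000 → 1
L = 161/1000 + 149/500 + 457/1000 + 543/1000 + 1 = 2459/1000 = 2.459 bits/symbol.

2.459 bits/symbol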